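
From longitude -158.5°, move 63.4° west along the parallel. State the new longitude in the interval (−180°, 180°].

Start at -158.5°; shift −63.4° → -221.9°.
-221.9° lies outside (−180°, 180°]; add 360° → +138.1°.

+138.1°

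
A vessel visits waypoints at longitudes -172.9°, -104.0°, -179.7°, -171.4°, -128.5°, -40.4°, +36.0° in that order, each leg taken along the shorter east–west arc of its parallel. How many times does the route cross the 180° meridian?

0

Leg 1: -172.9° → -104.0°, shortest Δλ = 68.9° (east) — does not cross 180°.
Leg 2: -104.0° → -179.7°, shortest Δλ = -75.7° (west) — does not cross 180°.
Leg 3: -179.7° → -171.4°, shortest Δλ = 8.3° (east) — does not cross 180°.
Leg 4: -171.4° → -128.5°, shortest Δλ = 42.9° (east) — does not cross 180°.
Leg 5: -128.5° → -40.4°, shortest Δλ = 88.1° (east) — does not cross 180°.
Leg 6: -40.4° → +36.0°, shortest Δλ = 76.4° (east) — does not cross 180°.
Total crossings: 0.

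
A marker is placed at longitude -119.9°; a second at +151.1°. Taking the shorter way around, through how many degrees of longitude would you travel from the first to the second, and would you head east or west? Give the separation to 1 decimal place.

Raw difference: 151.1 − -119.9 = 271.0°.
Normalise into (−180°, 180°]: 271.0° − 360° = -89.0°.
Negative ⇒ the second point lies to the west; separation 89.0°.

89.0° west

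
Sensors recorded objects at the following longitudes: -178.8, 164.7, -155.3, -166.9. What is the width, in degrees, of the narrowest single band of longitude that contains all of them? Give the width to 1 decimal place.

Sort the longitudes: -178.8°, -166.9°, -155.3°, +164.7°.
Eastward gaps between consecutive values (wrapping around): 11.9°, 11.6°, 320.0°, 16.5°.
Largest gap = 320.0° ⇒ minimal covering band is its complement: 360° − 320.0° = 40.0°.
Band runs from +164.7° eastward to -155.3°, crossing the antimeridian.

40.0°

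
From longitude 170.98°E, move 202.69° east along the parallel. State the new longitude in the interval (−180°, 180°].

Start at +170.98°; shift +202.69° → +373.67°.
+373.67° lies outside (−180°, 180°]; subtract 360° → +13.67°.

13.67°E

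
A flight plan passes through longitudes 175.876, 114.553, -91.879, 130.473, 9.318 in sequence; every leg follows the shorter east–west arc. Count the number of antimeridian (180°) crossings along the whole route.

Leg 1: +175.876° → +114.553°, shortest Δλ = -61.323° (west) — does not cross 180°.
Leg 2: +114.553° → -91.879°, shortest Δλ = 153.568° (east) — crosses 180°.
Leg 3: -91.879° → +130.473°, shortest Δλ = -137.648° (west) — crosses 180°.
Leg 4: +130.473° → +9.318°, shortest Δλ = -121.155° (west) — does not cross 180°.
Total crossings: 2.

2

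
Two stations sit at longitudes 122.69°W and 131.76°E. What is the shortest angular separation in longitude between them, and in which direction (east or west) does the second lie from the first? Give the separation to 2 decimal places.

105.55° west

Raw difference: 131.76 − -122.69 = 254.45°.
Normalise into (−180°, 180°]: 254.45° − 360° = -105.55°.
Negative ⇒ the second point lies to the west; separation 105.55°.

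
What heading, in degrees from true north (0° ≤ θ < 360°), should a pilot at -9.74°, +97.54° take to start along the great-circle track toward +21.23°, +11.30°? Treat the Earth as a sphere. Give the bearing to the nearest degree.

Δλ = 11.30 − 97.54 = -86.24°.
θ = atan2( sin Δλ · cos φ₂ , cos φ₁ · sin φ₂ − sin φ₁ · cos φ₂ · cos Δλ )
  = atan2(-0.93013, 0.36723) = -68.455° → normalised to [0°, 360°): 291.545°.

292°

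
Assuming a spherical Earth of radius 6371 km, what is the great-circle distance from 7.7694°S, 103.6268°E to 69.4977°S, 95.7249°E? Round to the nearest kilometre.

Δλ = 95.7249 − 103.6268 = -7.9019°.
Δφ = -69.4977 − -7.7694 = -61.7283°.
a = sin²(Δφ/2) + cos φ₁ · cos φ₂ · sin²(Δλ/2) = 0.264821.
c = 2·atan2(√a, √(1−a)) = 1.08110 rad → d = 6371·c ≈ 6887.69 km.

6888 km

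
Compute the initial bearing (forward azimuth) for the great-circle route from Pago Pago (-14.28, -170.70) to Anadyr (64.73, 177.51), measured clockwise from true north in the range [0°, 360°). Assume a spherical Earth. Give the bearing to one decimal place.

Δλ = 177.51 − -170.70 = 348.21°; wrapped into (−180°, 180°]: -11.79°.
θ = atan2( sin Δλ · cos φ₂ , cos φ₁ · sin φ₂ − sin φ₁ · cos φ₂ · cos Δλ )
  = atan2(-0.08722, 0.97944) = -5.089° → normalised to [0°, 360°): 354.911°.

354.9°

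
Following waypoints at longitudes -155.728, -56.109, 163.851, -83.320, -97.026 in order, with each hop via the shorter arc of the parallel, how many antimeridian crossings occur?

Leg 1: -155.728° → -56.109°, shortest Δλ = 99.619° (east) — does not cross 180°.
Leg 2: -56.109° → +163.851°, shortest Δλ = -140.04° (west) — crosses 180°.
Leg 3: +163.851° → -83.320°, shortest Δλ = 112.829° (east) — crosses 180°.
Leg 4: -83.320° → -97.026°, shortest Δλ = -13.706° (west) — does not cross 180°.
Total crossings: 2.

2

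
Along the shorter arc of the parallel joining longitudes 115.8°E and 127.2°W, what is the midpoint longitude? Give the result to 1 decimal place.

Signed shortest Δλ from +115.8° to -127.2° is +117.0°.
Midpoint longitude = +115.8° + (+117.0°)/2 = +115.8° + 58.5° = +174.3°.
(The naïve average (+115.8 + -127.2)/2 = -5.7° is on the wrong side of the globe.)

174.3°E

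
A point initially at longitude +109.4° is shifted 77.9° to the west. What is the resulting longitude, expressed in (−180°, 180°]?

+31.5°

Start at +109.4°; shift −77.9° → +31.5°.
+31.5° already lies in (−180°, 180°].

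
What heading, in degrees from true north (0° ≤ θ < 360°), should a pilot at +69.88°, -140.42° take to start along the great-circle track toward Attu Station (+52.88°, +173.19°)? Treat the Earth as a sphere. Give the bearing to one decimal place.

255.1°

Δλ = 173.19 − -140.42 = 313.61°; wrapped into (−180°, 180°]: -46.39°.
θ = atan2( sin Δλ · cos φ₂ , cos φ₁ · sin φ₂ − sin φ₁ · cos φ₂ · cos Δλ )
  = atan2(-0.43696, -0.11656) = -104.937° → normalised to [0°, 360°): 255.063°.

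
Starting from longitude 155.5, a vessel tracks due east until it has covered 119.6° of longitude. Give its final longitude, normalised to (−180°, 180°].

Start at +155.5°; shift +119.6° → +275.1°.
+275.1° lies outside (−180°, 180°]; subtract 360° → -84.9°.

-84.9°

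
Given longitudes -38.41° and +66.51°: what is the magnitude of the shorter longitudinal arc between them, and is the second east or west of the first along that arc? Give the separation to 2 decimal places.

Raw difference: 66.51 − -38.41 = 104.92°.
Normalise into (−180°, 180°]: 104.92° stays 104.92°.
Positive ⇒ the second point lies to the east; separation 104.92°.

104.92° east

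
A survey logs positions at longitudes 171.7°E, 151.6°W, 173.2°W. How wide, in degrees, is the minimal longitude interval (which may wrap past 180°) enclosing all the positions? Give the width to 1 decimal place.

Sort the longitudes: -173.2°, -151.6°, +171.7°.
Eastward gaps between consecutive values (wrapping around): 21.6°, 323.3°, 15.1°.
Largest gap = 323.3° ⇒ minimal covering band is its complement: 360° − 323.3° = 36.7°.
Band runs from +171.7° eastward to -151.6°, crossing the antimeridian.

36.7°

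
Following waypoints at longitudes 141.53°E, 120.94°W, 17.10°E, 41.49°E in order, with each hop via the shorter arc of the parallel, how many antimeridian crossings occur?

Leg 1: +141.53° → -120.94°, shortest Δλ = 97.53° (east) — crosses 180°.
Leg 2: -120.94° → +17.10°, shortest Δλ = 138.04° (east) — does not cross 180°.
Leg 3: +17.10° → +41.49°, shortest Δλ = 24.39° (east) — does not cross 180°.
Total crossings: 1.

1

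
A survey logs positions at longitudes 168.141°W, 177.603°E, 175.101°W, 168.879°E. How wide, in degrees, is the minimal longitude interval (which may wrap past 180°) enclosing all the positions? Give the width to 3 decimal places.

Sort the longitudes: -175.101°, -168.141°, +168.879°, +177.603°.
Eastward gaps between consecutive values (wrapping around): 6.960°, 337.020°, 8.724°, 7.296°.
Largest gap = 337.020° ⇒ minimal covering band is its complement: 360° − 337.020° = 22.980°.
Band runs from +168.879° eastward to -168.141°, crossing the antimeridian.

22.980°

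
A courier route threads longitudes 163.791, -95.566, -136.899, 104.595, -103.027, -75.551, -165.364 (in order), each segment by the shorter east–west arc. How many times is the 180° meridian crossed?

Leg 1: +163.791° → -95.566°, shortest Δλ = 100.643° (east) — crosses 180°.
Leg 2: -95.566° → -136.899°, shortest Δλ = -41.333° (west) — does not cross 180°.
Leg 3: -136.899° → +104.595°, shortest Δλ = -118.506° (west) — crosses 180°.
Leg 4: +104.595° → -103.027°, shortest Δλ = 152.378° (east) — crosses 180°.
Leg 5: -103.027° → -75.551°, shortest Δλ = 27.476° (east) — does not cross 180°.
Leg 6: -75.551° → -165.364°, shortest Δλ = -89.813° (west) — does not cross 180°.
Total crossings: 3.

3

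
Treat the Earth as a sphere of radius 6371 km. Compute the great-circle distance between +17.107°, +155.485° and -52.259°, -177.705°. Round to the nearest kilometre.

8136 km

Δλ = -177.705 − 155.485 = -333.190°; wrapped into (−180°, 180°]: 26.810°.
Δφ = -52.259 − 17.107 = -69.366°.
a = sin²(Δφ/2) + cos φ₁ · cos φ₂ · sin²(Δλ/2) = 0.355244.
c = 2·atan2(√a, √(1−a)) = 1.27708 rad → d = 6371·c ≈ 8136.27 km.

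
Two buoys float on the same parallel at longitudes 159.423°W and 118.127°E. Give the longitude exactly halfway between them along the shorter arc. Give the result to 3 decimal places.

159.352°E

Signed shortest Δλ from -159.423° to +118.127° is -82.450°.
Midpoint longitude = -159.423° + (-82.450°)/2 = -159.423° − 41.225° = -200.648°.
Normalise into (−180°, 180°]: +159.352°.
(The naïve average (-159.423 + +118.127)/2 = -20.648° is on the wrong side of the globe.)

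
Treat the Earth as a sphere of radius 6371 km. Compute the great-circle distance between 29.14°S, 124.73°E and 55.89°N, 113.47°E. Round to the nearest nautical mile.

Δλ = 113.47 − 124.73 = -11.26°.
Δφ = 55.89 − -29.14 = 85.03°.
a = sin²(Δφ/2) + cos φ₁ · cos φ₂ · sin²(Δλ/2) = 0.461397.
c = 2·atan2(√a, √(1−a)) = 1.49351 rad → d = 6371·c ≈ 9515.17 km ≈ 5137.78 nmi.

5138 nmi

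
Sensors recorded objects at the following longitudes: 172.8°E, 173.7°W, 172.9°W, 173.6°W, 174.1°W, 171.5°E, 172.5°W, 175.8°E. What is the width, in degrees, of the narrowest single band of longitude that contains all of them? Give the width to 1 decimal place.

Sort the longitudes: -174.1°, -173.7°, -173.6°, -172.9°, -172.5°, +171.5°, +172.8°, +175.8°.
Eastward gaps between consecutive values (wrapping around): 0.4°, 0.1°, 0.7°, 0.4°, 344.0°, 1.3°, 3.0°, 10.1°.
Largest gap = 344.0° ⇒ minimal covering band is its complement: 360° − 344.0° = 16.0°.
Band runs from +171.5° eastward to -172.5°, crossing the antimeridian.

16.0°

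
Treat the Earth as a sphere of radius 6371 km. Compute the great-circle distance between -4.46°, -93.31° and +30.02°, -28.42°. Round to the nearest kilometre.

7882 km

Δλ = -28.42 − -93.31 = 64.89°.
Δφ = 30.02 − -4.46 = 34.48°.
a = sin²(Δφ/2) + cos φ₁ · cos φ₂ · sin²(Δλ/2) = 0.336294.
c = 2·atan2(√a, √(1−a)) = 1.23723 rad → d = 6371·c ≈ 7882.41 km.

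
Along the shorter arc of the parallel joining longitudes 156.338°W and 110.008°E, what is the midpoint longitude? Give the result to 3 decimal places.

Signed shortest Δλ from -156.338° to +110.008° is -93.654°.
Midpoint longitude = -156.338° + (-93.654°)/2 = -156.338° − 46.827° = -203.165°.
Normalise into (−180°, 180°]: +156.835°.
(The naïve average (-156.338 + +110.008)/2 = -23.165° is on the wrong side of the globe.)

156.835°E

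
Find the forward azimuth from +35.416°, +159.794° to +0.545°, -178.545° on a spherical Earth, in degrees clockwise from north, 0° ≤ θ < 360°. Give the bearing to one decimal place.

Δλ = -178.545 − 159.794 = -338.339°; wrapped into (−180°, 180°]: 21.661°.
θ = atan2( sin Δλ · cos φ₂ , cos φ₁ · sin φ₂ − sin φ₁ · cos φ₂ · cos Δλ )
  = atan2(0.36910, -0.53081) = 145.187° → normalised to [0°, 360°): 145.187°.

145.2°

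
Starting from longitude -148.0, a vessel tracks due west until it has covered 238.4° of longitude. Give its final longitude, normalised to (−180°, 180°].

-26.4°

Start at -148.0°; shift −238.4° → -386.4°.
-386.4° lies outside (−180°, 180°]; add 360° → -26.4°.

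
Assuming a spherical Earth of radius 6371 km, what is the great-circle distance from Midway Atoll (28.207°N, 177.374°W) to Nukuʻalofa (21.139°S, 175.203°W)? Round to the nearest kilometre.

Δλ = -175.203 − -177.374 = 2.171°.
Δφ = -21.139 − 28.207 = -49.346°.
a = sin²(Δφ/2) + cos φ₁ · cos φ₂ · sin²(Δλ/2) = 0.174550.
c = 2·atan2(√a, √(1−a)) = 0.86203 rad → d = 6371·c ≈ 5491.98 km.

5492 km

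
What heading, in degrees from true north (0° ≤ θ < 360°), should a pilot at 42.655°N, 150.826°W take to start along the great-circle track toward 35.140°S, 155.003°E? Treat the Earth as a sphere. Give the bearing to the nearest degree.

Δλ = 155.003 − -150.826 = 305.829°; wrapped into (−180°, 180°]: -54.171°.
θ = atan2( sin Δλ · cos φ₂ , cos φ₁ · sin φ₂ − sin φ₁ · cos φ₂ · cos Δλ )
  = atan2(-0.66300, -0.74765) = -138.434° → normalised to [0°, 360°): 221.566°.

222°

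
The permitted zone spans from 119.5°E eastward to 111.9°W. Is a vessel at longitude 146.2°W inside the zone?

Yes

Band width going east from +119.5° to -111.9°: ((-111.9 − 119.5) mod 360) = 128.6°.
Offset of -146.2° east of the west edge: ((-146.2 − 119.5) mod 360) = 94.3°.
94.3° ≤ 128.6° ⇒ inside.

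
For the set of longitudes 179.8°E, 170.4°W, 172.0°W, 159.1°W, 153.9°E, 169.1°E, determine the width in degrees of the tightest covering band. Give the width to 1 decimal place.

Sort the longitudes: -172.0°, -170.4°, -159.1°, +153.9°, +169.1°, +179.8°.
Eastward gaps between consecutive values (wrapping around): 1.6°, 11.3°, 313.0°, 15.2°, 10.7°, 8.2°.
Largest gap = 313.0° ⇒ minimal covering band is its complement: 360° − 313.0° = 47.0°.
Band runs from +153.9° eastward to -159.1°, crossing the antimeridian.

47.0°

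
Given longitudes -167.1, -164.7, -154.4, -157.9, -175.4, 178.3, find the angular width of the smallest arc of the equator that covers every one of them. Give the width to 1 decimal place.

Sort the longitudes: -175.4°, -167.1°, -164.7°, -157.9°, -154.4°, +178.3°.
Eastward gaps between consecutive values (wrapping around): 8.3°, 2.4°, 6.8°, 3.5°, 332.7°, 6.3°.
Largest gap = 332.7° ⇒ minimal covering band is its complement: 360° − 332.7° = 27.3°.
Band runs from +178.3° eastward to -154.4°, crossing the antimeridian.

27.3°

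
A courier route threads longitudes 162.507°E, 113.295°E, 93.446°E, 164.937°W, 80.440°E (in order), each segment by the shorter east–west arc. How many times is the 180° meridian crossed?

Leg 1: +162.507° → +113.295°, shortest Δλ = -49.212° (west) — does not cross 180°.
Leg 2: +113.295° → +93.446°, shortest Δλ = -19.849° (west) — does not cross 180°.
Leg 3: +93.446° → -164.937°, shortest Δλ = 101.617° (east) — crosses 180°.
Leg 4: -164.937° → +80.440°, shortest Δλ = -114.623° (west) — crosses 180°.
Total crossings: 2.

2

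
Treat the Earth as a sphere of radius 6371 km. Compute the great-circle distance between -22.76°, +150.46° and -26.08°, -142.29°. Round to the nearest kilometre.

6742 km

Δλ = -142.29 − 150.46 = -292.75°; wrapped into (−180°, 180°]: 67.25°.
Δφ = -26.08 − -22.76 = -3.32°.
a = sin²(Δφ/2) + cos φ₁ · cos φ₂ · sin²(Δλ/2) = 0.254815.
c = 2·atan2(√a, √(1−a)) = 1.05828 rad → d = 6371·c ≈ 6742.32 km.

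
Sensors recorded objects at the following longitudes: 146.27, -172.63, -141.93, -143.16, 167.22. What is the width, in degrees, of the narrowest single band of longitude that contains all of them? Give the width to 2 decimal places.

Sort the longitudes: -172.63°, -143.16°, -141.93°, +146.27°, +167.22°.
Eastward gaps between consecutive values (wrapping around): 29.47°, 1.23°, 288.20°, 20.95°, 20.15°.
Largest gap = 288.20° ⇒ minimal covering band is its complement: 360° − 288.20° = 71.80°.
Band runs from +146.27° eastward to -141.93°, crossing the antimeridian.

71.80°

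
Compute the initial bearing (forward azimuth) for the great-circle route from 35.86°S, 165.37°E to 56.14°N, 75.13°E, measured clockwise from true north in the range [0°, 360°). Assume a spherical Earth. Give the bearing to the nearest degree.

Δλ = 75.13 − 165.37 = -90.24°.
θ = atan2( sin Δλ · cos φ₂ , cos φ₁ · sin φ₂ − sin φ₁ · cos φ₂ · cos Δλ )
  = atan2(-0.55716, 0.67163) = -39.678° → normalised to [0°, 360°): 320.322°.

320°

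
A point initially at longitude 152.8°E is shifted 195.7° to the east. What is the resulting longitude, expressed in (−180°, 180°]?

11.5°W

Start at +152.8°; shift +195.7° → +348.5°.
+348.5° lies outside (−180°, 180°]; subtract 360° → -11.5°.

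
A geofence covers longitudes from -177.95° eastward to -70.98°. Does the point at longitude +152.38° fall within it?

Band width going east from -177.95° to -70.98°: ((-70.98 − -177.95) mod 360) = 106.97°.
Offset of +152.38° east of the west edge: ((152.38 − -177.95) mod 360) = 330.33°.
330.33° > 106.97° ⇒ outside.

No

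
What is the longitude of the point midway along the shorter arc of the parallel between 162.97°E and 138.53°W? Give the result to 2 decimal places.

167.78°W

Signed shortest Δλ from +162.97° to -138.53° is +58.50°.
Midpoint longitude = +162.97° + (+58.50°)/2 = +162.97° + 29.25° = +192.22°.
Normalise into (−180°, 180°]: -167.78°.
(The naïve average (+162.97 + -138.53)/2 = 12.22° is on the wrong side of the globe.)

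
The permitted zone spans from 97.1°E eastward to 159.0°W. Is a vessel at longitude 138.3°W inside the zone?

Band width going east from +97.1° to -159.0°: ((-159.0 − 97.1) mod 360) = 103.9°.
Offset of -138.3° east of the west edge: ((-138.3 − 97.1) mod 360) = 124.6°.
124.6° > 103.9° ⇒ outside.

No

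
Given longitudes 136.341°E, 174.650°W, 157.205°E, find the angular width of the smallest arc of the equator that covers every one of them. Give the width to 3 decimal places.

49.009°

Sort the longitudes: -174.650°, +136.341°, +157.205°.
Eastward gaps between consecutive values (wrapping around): 310.991°, 20.864°, 28.145°.
Largest gap = 310.991° ⇒ minimal covering band is its complement: 360° − 310.991° = 49.009°.
Band runs from +136.341° eastward to -174.650°, crossing the antimeridian.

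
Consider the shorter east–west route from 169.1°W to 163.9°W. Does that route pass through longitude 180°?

Signed shortest Δλ = ((-163.9 − -169.1 + 180) mod 360) − 180 = 5.2°.
Going east by 5.2° from -169.1° reaches -163.9° without touching 180°.

No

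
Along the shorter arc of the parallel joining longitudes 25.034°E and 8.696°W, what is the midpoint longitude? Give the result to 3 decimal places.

Signed shortest Δλ from +25.034° to -8.696° is -33.730°.
Midpoint longitude = +25.034° + (-33.730°)/2 = +25.034° − 16.865° = +8.169°.

8.169°E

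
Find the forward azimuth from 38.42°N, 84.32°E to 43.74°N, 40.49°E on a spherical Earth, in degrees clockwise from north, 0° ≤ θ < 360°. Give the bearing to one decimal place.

293.5°

Δλ = 40.49 − 84.32 = -43.83°.
θ = atan2( sin Δλ · cos φ₂ , cos φ₁ · sin φ₂ − sin φ₁ · cos φ₂ · cos Δλ )
  = atan2(-0.50034, 0.21780) = -66.476° → normalised to [0°, 360°): 293.524°.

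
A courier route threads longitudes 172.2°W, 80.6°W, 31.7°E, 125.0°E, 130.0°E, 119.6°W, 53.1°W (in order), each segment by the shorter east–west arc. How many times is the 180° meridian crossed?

1

Leg 1: -172.2° → -80.6°, shortest Δλ = 91.6° (east) — does not cross 180°.
Leg 2: -80.6° → +31.7°, shortest Δλ = 112.3° (east) — does not cross 180°.
Leg 3: +31.7° → +125.0°, shortest Δλ = 93.3° (east) — does not cross 180°.
Leg 4: +125.0° → +130.0°, shortest Δλ = 5.0° (east) — does not cross 180°.
Leg 5: +130.0° → -119.6°, shortest Δλ = 110.4° (east) — crosses 180°.
Leg 6: -119.6° → -53.1°, shortest Δλ = 66.5° (east) — does not cross 180°.
Total crossings: 1.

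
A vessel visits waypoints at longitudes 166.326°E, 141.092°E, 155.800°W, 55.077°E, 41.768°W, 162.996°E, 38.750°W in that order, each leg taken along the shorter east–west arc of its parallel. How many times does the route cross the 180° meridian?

Leg 1: +166.326° → +141.092°, shortest Δλ = -25.234° (west) — does not cross 180°.
Leg 2: +141.092° → -155.800°, shortest Δλ = 63.108° (east) — crosses 180°.
Leg 3: -155.800° → +55.077°, shortest Δλ = -149.123° (west) — crosses 180°.
Leg 4: +55.077° → -41.768°, shortest Δλ = -96.845° (west) — does not cross 180°.
Leg 5: -41.768° → +162.996°, shortest Δλ = -155.236° (west) — crosses 180°.
Leg 6: +162.996° → -38.750°, shortest Δλ = 158.254° (east) — crosses 180°.
Total crossings: 4.

4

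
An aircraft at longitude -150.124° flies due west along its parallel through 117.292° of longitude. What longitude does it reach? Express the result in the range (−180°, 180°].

Start at -150.124°; shift −117.292° → -267.416°.
-267.416° lies outside (−180°, 180°]; add 360° → +92.584°.

+92.584°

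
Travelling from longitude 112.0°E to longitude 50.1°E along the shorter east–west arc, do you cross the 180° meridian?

No

Signed shortest Δλ = ((50.1 − 112.0 + 180) mod 360) − 180 = -61.9°.
Going west by 61.9° from +112.0° reaches +50.1° without touching 180°.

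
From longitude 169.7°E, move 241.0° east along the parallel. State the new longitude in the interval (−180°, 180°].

Start at +169.7°; shift +241.0° → +410.7°.
+410.7° lies outside (−180°, 180°]; subtract 360° → +50.7°.

50.7°E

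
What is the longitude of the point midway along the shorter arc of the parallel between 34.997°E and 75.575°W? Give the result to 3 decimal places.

Signed shortest Δλ from +34.997° to -75.575° is -110.572°.
Midpoint longitude = +34.997° + (-110.572°)/2 = +34.997° − 55.286° = -20.289°.

20.289°W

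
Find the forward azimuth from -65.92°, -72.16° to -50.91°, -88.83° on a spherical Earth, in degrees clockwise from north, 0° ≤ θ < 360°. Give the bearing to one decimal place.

Δλ = -88.83 − -72.16 = -16.67°.
θ = atan2( sin Δλ · cos φ₂ , cos φ₁ · sin φ₂ − sin φ₁ · cos φ₂ · cos Δλ )
  = atan2(-0.18088, 0.23479) = -37.609° → normalised to [0°, 360°): 322.391°.

322.4°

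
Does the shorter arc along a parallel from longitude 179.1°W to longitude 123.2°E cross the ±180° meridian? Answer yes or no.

Naïve |123.2 − -179.1| = 302.3° > 180°, so the shorter arc goes the other way round — across 180°.
Signed shortest Δλ = ((123.2 − -179.1 + 180) mod 360) − 180 = -57.7°.
Going west by 57.7° from -179.1° passes through 180° before reaching +123.2°.

Yes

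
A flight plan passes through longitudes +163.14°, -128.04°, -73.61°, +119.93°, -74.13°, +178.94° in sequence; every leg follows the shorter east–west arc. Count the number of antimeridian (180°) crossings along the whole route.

4

Leg 1: +163.14° → -128.04°, shortest Δλ = 68.82° (east) — crosses 180°.
Leg 2: -128.04° → -73.61°, shortest Δλ = 54.43° (east) — does not cross 180°.
Leg 3: -73.61° → +119.93°, shortest Δλ = -166.46° (west) — crosses 180°.
Leg 4: +119.93° → -74.13°, shortest Δλ = 165.94° (east) — crosses 180°.
Leg 5: -74.13° → +178.94°, shortest Δλ = -106.93° (west) — crosses 180°.
Total crossings: 4.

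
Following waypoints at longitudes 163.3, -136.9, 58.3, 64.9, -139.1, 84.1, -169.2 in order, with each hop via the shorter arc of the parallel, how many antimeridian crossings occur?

5

Leg 1: +163.3° → -136.9°, shortest Δλ = 59.8° (east) — crosses 180°.
Leg 2: -136.9° → +58.3°, shortest Δλ = -164.8° (west) — crosses 180°.
Leg 3: +58.3° → +64.9°, shortest Δλ = 6.6° (east) — does not cross 180°.
Leg 4: +64.9° → -139.1°, shortest Δλ = 156.0° (east) — crosses 180°.
Leg 5: -139.1° → +84.1°, shortest Δλ = -136.8° (west) — crosses 180°.
Leg 6: +84.1° → -169.2°, shortest Δλ = 106.7° (east) — crosses 180°.
Total crossings: 5.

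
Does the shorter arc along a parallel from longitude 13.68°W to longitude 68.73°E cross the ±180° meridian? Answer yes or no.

Signed shortest Δλ = ((68.73 − -13.68 + 180) mod 360) − 180 = 82.41°.
Going east by 82.41° from -13.68° reaches +68.73° without touching 180°.

No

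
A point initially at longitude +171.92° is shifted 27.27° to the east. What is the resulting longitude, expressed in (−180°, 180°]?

-160.81°

Start at +171.92°; shift +27.27° → +199.19°.
+199.19° lies outside (−180°, 180°]; subtract 360° → -160.81°.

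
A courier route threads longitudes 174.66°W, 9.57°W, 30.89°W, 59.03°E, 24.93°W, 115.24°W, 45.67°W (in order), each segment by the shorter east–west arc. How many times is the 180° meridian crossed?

Leg 1: -174.66° → -9.57°, shortest Δλ = 165.09° (east) — does not cross 180°.
Leg 2: -9.57° → -30.89°, shortest Δλ = -21.32° (west) — does not cross 180°.
Leg 3: -30.89° → +59.03°, shortest Δλ = 89.92° (east) — does not cross 180°.
Leg 4: +59.03° → -24.93°, shortest Δλ = -83.96° (west) — does not cross 180°.
Leg 5: -24.93° → -115.24°, shortest Δλ = -90.31° (west) — does not cross 180°.
Leg 6: -115.24° → -45.67°, shortest Δλ = 69.57° (east) — does not cross 180°.
Total crossings: 0.

0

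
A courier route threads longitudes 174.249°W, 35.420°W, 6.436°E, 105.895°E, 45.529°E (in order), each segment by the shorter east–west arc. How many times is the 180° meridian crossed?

0

Leg 1: -174.249° → -35.420°, shortest Δλ = 138.829° (east) — does not cross 180°.
Leg 2: -35.420° → +6.436°, shortest Δλ = 41.856° (east) — does not cross 180°.
Leg 3: +6.436° → +105.895°, shortest Δλ = 99.459° (east) — does not cross 180°.
Leg 4: +105.895° → +45.529°, shortest Δλ = -60.366° (west) — does not cross 180°.
Total crossings: 0.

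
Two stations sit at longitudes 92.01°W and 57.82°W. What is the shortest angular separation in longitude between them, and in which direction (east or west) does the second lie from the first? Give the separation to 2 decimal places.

34.19° east

Raw difference: -57.82 − -92.01 = 34.19°.
Normalise into (−180°, 180°]: 34.19° stays 34.19°.
Positive ⇒ the second point lies to the east; separation 34.19°.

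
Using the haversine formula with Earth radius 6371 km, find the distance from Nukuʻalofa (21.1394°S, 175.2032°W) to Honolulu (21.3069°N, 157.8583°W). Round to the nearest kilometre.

Δλ = -157.8583 − -175.2032 = 17.3449°.
Δφ = 21.3069 − -21.1394 = 42.4463°.
a = sin²(Δφ/2) + cos φ₁ · cos φ₂ · sin²(Δλ/2) = 0.150802.
c = 2·atan2(√a, √(1−a)) = 0.79764 rad → d = 6371·c ≈ 5081.77 km.

5082 km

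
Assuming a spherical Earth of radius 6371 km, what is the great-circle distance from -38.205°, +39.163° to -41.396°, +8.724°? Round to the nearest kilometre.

Δλ = 8.724 − 39.163 = -30.439°.
Δφ = -41.396 − -38.205 = -3.191°.
a = sin²(Δφ/2) + cos φ₁ · cos φ₂ · sin²(Δλ/2) = 0.041399.
c = 2·atan2(√a, √(1−a)) = 0.40980 rad → d = 6371·c ≈ 2610.82 km.

2611 km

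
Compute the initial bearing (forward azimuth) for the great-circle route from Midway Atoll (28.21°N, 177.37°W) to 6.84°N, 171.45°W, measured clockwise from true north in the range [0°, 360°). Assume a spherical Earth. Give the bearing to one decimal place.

Δλ = -171.45 − -177.37 = 5.92°.
θ = atan2( sin Δλ · cos φ₂ , cos φ₁ · sin φ₂ − sin φ₁ · cos φ₂ · cos Δλ )
  = atan2(0.10241, -0.36189) = 164.200° → normalised to [0°, 360°): 164.200°.

164.2°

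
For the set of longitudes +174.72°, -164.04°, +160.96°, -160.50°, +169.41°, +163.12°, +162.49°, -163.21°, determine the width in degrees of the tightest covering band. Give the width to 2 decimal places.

38.54°

Sort the longitudes: -164.04°, -163.21°, -160.50°, +160.96°, +162.49°, +163.12°, +169.41°, +174.72°.
Eastward gaps between consecutive values (wrapping around): 0.83°, 2.71°, 321.46°, 1.53°, 0.63°, 6.29°, 5.31°, 21.24°.
Largest gap = 321.46° ⇒ minimal covering band is its complement: 360° − 321.46° = 38.54°.
Band runs from +160.96° eastward to -160.50°, crossing the antimeridian.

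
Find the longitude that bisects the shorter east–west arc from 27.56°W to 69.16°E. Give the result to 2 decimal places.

Signed shortest Δλ from -27.56° to +69.16° is +96.72°.
Midpoint longitude = -27.56° + (+96.72°)/2 = -27.56° + 48.36° = +20.80°.

20.80°E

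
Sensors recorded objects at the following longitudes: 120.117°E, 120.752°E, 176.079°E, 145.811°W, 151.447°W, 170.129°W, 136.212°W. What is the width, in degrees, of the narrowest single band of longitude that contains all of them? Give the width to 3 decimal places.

103.671°

Sort the longitudes: -170.129°, -151.447°, -145.811°, -136.212°, +120.117°, +120.752°, +176.079°.
Eastward gaps between consecutive values (wrapping around): 18.682°, 5.636°, 9.599°, 256.329°, 0.635°, 55.327°, 13.792°.
Largest gap = 256.329° ⇒ minimal covering band is its complement: 360° − 256.329° = 103.671°.
Band runs from +120.117° eastward to -136.212°, crossing the antimeridian.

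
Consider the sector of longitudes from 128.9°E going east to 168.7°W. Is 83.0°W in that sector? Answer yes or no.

No

Band width going east from +128.9° to -168.7°: ((-168.7 − 128.9) mod 360) = 62.4°.
Offset of -83.0° east of the west edge: ((-83.0 − 128.9) mod 360) = 148.1°.
148.1° > 62.4° ⇒ outside.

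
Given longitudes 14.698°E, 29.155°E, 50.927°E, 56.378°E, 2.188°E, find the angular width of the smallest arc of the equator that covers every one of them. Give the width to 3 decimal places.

54.190°

Sort the longitudes: +2.188°, +14.698°, +29.155°, +50.927°, +56.378°.
Eastward gaps between consecutive values (wrapping around): 12.510°, 14.457°, 21.772°, 5.451°, 305.810°.
Largest gap = 305.810° ⇒ minimal covering band is its complement: 360° − 305.810° = 54.190°.
Band runs from +2.188° eastward to +56.378°.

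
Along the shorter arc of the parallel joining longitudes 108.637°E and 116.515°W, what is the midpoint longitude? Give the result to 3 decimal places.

176.061°E

Signed shortest Δλ from +108.637° to -116.515° is +134.848°.
Midpoint longitude = +108.637° + (+134.848°)/2 = +108.637° + 67.424° = +176.061°.
(The naïve average (+108.637 + -116.515)/2 = -3.939° is on the wrong side of the globe.)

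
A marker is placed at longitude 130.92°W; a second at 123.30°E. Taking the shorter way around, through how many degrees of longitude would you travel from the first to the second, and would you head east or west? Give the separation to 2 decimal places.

Raw difference: 123.30 − -130.92 = 254.22°.
Normalise into (−180°, 180°]: 254.22° − 360° = -105.78°.
Negative ⇒ the second point lies to the west; separation 105.78°.

105.78° west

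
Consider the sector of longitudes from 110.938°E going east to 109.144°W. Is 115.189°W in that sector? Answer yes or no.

Band width going east from +110.938° to -109.144°: ((-109.144 − 110.938) mod 360) = 139.918°.
Offset of -115.189° east of the west edge: ((-115.189 − 110.938) mod 360) = 133.873°.
133.873° ≤ 139.918° ⇒ inside.

Yes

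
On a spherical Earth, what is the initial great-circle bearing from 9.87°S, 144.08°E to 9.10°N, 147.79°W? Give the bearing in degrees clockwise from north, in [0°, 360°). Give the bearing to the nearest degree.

Δλ = -147.79 − 144.08 = -291.87°; wrapped into (−180°, 180°]: 68.13°.
θ = atan2( sin Δλ · cos φ₂ , cos φ₁ · sin φ₂ − sin φ₁ · cos φ₂ · cos Δλ )
  = atan2(0.91635, 0.21887) = 76.567° → normalised to [0°, 360°): 76.567°.

77°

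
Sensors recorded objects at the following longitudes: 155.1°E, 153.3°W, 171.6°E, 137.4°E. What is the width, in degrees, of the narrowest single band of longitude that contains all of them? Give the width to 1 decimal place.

69.3°

Sort the longitudes: -153.3°, +137.4°, +155.1°, +171.6°.
Eastward gaps between consecutive values (wrapping around): 290.7°, 17.7°, 16.5°, 35.1°.
Largest gap = 290.7° ⇒ minimal covering band is its complement: 360° − 290.7° = 69.3°.
Band runs from +137.4° eastward to -153.3°, crossing the antimeridian.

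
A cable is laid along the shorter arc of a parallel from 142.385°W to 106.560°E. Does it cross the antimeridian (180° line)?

Naïve |106.560 − -142.385| = 248.945° > 180°, so the shorter arc goes the other way round — across 180°.
Signed shortest Δλ = ((106.560 − -142.385 + 180) mod 360) − 180 = -111.055°.
Going west by 111.055° from -142.385° passes through 180° before reaching +106.560°.

Yes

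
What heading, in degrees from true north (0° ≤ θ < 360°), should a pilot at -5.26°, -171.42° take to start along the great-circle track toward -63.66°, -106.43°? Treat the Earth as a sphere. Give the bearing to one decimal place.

Δλ = -106.43 − -171.42 = 64.99°.
θ = atan2( sin Δλ · cos φ₂ , cos φ₁ · sin φ₂ − sin φ₁ · cos φ₂ · cos Δλ )
  = atan2(0.40209, -0.87521) = 155.325° → normalised to [0°, 360°): 155.325°.

155.3°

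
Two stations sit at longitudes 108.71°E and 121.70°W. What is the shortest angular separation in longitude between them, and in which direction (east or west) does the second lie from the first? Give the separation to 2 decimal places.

Raw difference: -121.70 − 108.71 = -230.41°.
Normalise into (−180°, 180°]: -230.41° + 360° = 129.59°.
Positive ⇒ the second point lies to the east; separation 129.59°.

129.59° east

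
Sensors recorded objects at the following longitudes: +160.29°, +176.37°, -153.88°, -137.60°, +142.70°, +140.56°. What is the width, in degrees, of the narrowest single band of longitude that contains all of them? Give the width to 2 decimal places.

81.84°

Sort the longitudes: -153.88°, -137.60°, +140.56°, +142.70°, +160.29°, +176.37°.
Eastward gaps between consecutive values (wrapping around): 16.28°, 278.16°, 2.14°, 17.59°, 16.08°, 29.75°.
Largest gap = 278.16° ⇒ minimal covering band is its complement: 360° − 278.16° = 81.84°.
Band runs from +140.56° eastward to -137.60°, crossing the antimeridian.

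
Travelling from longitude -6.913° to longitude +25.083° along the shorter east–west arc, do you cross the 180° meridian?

No

Signed shortest Δλ = ((25.083 − -6.913 + 180) mod 360) − 180 = 31.996°.
Going east by 31.996° from -6.913° reaches +25.083° without touching 180°.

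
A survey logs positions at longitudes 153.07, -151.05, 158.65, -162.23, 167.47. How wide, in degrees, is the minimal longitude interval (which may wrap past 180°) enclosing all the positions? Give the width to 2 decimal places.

Sort the longitudes: -162.23°, -151.05°, +153.07°, +158.65°, +167.47°.
Eastward gaps between consecutive values (wrapping around): 11.18°, 304.12°, 5.58°, 8.82°, 30.30°.
Largest gap = 304.12° ⇒ minimal covering band is its complement: 360° − 304.12° = 55.88°.
Band runs from +153.07° eastward to -151.05°, crossing the antimeridian.

55.88°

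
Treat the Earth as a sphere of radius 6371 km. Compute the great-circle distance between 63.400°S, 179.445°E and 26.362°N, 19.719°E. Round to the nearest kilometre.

Δλ = 19.719 − 179.445 = -159.726°.
Δφ = 26.362 − -63.400 = 89.762°.
a = sin²(Δφ/2) + cos φ₁ · cos φ₂ · sin²(Δλ/2) = 0.886690.
c = 2·atan2(√a, √(1−a)) = 2.45495 rad → d = 6371·c ≈ 15640.51 km.

15641 km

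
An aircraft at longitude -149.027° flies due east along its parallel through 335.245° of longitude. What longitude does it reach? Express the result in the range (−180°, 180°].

-173.782°

Start at -149.027°; shift +335.245° → +186.218°.
+186.218° lies outside (−180°, 180°]; subtract 360° → -173.782°.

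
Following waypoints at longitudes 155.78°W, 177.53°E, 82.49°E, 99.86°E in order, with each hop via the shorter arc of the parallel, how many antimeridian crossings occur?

1

Leg 1: -155.78° → +177.53°, shortest Δλ = -26.69° (west) — crosses 180°.
Leg 2: +177.53° → +82.49°, shortest Δλ = -95.04° (west) — does not cross 180°.
Leg 3: +82.49° → +99.86°, shortest Δλ = 17.37° (east) — does not cross 180°.
Total crossings: 1.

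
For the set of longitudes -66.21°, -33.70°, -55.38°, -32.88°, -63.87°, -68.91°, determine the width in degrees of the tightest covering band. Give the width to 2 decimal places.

Sort the longitudes: -68.91°, -66.21°, -63.87°, -55.38°, -33.70°, -32.88°.
Eastward gaps between consecutive values (wrapping around): 2.70°, 2.34°, 8.49°, 21.68°, 0.82°, 323.97°.
Largest gap = 323.97° ⇒ minimal covering band is its complement: 360° − 323.97° = 36.03°.
Band runs from -68.91° eastward to -32.88°.

36.03°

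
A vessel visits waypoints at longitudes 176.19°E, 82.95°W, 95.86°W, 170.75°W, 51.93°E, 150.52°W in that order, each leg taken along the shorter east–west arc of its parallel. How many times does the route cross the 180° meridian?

Leg 1: +176.19° → -82.95°, shortest Δλ = 100.86° (east) — crosses 180°.
Leg 2: -82.95° → -95.86°, shortest Δλ = -12.91° (west) — does not cross 180°.
Leg 3: -95.86° → -170.75°, shortest Δλ = -74.89° (west) — does not cross 180°.
Leg 4: -170.75° → +51.93°, shortest Δλ = -137.32° (west) — crosses 180°.
Leg 5: +51.93° → -150.52°, shortest Δλ = 157.55° (east) — crosses 180°.
Total crossings: 3.

3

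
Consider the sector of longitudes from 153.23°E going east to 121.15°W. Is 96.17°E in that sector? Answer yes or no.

Band width going east from +153.23° to -121.15°: ((-121.15 − 153.23) mod 360) = 85.62°.
Offset of +96.17° east of the west edge: ((96.17 − 153.23) mod 360) = 302.94°.
302.94° > 85.62° ⇒ outside.

No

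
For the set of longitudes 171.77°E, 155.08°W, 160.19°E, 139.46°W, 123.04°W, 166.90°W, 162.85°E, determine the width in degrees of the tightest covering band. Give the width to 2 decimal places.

76.77°

Sort the longitudes: -166.90°, -155.08°, -139.46°, -123.04°, +160.19°, +162.85°, +171.77°.
Eastward gaps between consecutive values (wrapping around): 11.82°, 15.62°, 16.42°, 283.23°, 2.66°, 8.92°, 21.33°.
Largest gap = 283.23° ⇒ minimal covering band is its complement: 360° − 283.23° = 76.77°.
Band runs from +160.19° eastward to -123.04°, crossing the antimeridian.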